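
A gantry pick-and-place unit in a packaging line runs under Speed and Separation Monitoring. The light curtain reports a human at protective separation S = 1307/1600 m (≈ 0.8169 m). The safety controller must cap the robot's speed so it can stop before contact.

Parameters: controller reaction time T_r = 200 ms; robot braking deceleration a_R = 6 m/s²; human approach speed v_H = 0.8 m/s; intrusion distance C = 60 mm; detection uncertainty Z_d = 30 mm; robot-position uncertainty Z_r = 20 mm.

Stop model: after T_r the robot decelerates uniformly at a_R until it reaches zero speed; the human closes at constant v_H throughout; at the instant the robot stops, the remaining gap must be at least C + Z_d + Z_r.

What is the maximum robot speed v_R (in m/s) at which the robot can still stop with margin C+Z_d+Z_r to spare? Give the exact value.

at the boundary: (1/12)·v² + (1/3)·v + (-35/64) = 0
  disc = (1/3)² − 4·(1/12)·(-35/64) = 169/576 ; √disc = 13/24
  v_R = (−(1/3) + 13/24) / (2·(1/12)) = 5/4 m/s
check:
stop time T_s = (5/4)/6 = 0.2083 s
robot in T_r: 1.2500·0.2000 = 0.2500 m
robot under decel: 1.2500²/(2·6.0000) = 0.1302 m
human over T_r+T_s: 0.8000·(0.2000+0.2083) = 0.3267 m
margins: 0.0600+0.0300+0.0200 = 0.1100 m
sum ≈ 0.2500+0.1302+0.3267+0.1100 ≈ 0.8169 m = S ✓

v_R_max = 5/4 m/s = 1.2500 m/s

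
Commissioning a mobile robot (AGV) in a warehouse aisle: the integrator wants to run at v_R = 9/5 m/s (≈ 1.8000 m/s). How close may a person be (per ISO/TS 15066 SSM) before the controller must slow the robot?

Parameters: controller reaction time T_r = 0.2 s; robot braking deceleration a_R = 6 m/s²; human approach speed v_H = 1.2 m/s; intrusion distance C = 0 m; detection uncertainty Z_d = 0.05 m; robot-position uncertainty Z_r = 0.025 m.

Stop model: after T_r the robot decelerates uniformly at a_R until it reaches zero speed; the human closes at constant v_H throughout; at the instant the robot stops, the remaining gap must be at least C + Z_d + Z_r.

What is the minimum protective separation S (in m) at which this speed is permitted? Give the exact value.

stop time T_s = (9/5)/6 = 0.3000 s
reaction-phase robot travel = 1.8000·0.2000 = 0.3600 m
robot under decel: 1.8000²/(2·6.0000) = 0.2700 m
person approaches 1.2000·(0.2000+0.3000) = 0.6000 m
C+Z_d+Z_r = 0.0000+0.0500+0.0250 = 0.0750 m
S_min ≈ 0.3600+0.2700+0.6000+0.0750  ⇒  S_min = 261/200 m

S_min = 261/200 m = 1.3050 m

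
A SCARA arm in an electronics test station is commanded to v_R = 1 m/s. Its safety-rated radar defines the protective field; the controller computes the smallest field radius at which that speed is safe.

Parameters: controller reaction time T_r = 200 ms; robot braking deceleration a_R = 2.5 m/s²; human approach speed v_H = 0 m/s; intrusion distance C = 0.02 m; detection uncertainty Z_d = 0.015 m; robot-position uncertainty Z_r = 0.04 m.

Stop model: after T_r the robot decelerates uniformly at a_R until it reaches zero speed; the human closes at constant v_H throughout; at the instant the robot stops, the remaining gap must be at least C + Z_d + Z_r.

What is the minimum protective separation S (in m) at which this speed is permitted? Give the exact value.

S_min = 19/40 m = 0.4750 m

stop time T_s = 1/(5/2) = 0.4000 s
robot in T_r: 1.0000·0.2000 = 0.2000 m
braking distance = 1.0000²/(2·2.5000) = 0.2000 m
person approaches 0.0000·(0.2000+0.4000) = 0.0000 m
margins: 0.0200+0.0150+0.0400 = 0.0750 m
S_min ≈ 0.2000+0.2000+0.0000+0.0750  ⇒  S_min = 19/40 m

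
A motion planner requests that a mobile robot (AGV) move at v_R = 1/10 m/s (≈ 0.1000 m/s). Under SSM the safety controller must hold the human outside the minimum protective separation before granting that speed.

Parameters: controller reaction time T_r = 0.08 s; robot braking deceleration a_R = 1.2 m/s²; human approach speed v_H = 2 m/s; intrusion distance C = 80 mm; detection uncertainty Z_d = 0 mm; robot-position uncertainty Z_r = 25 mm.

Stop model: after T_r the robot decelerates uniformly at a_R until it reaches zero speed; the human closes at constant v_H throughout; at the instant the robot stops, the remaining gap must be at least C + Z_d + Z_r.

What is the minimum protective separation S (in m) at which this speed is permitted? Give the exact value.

stop time T_s = (1/10)/(6/5) = 0.0833 s
robot in T_r: 0.1000·0.0800 = 0.0080 m
robot covers 0.1000·0.0833 − ½·1.2000·0.0833² = 0.0042 m while stopping
human over T_r+T_s: 2.0000·(0.0800+0.0833) = 0.3267 m
C+Z_d+Z_r = 0.0800+0.0000+0.0250 = 0.1050 m
S_min ≈ 0.0080+0.0042+0.3267+0.1050  ⇒  S_min = 2663/6000 m

S_min = 2663/6000 m = 0.4438 m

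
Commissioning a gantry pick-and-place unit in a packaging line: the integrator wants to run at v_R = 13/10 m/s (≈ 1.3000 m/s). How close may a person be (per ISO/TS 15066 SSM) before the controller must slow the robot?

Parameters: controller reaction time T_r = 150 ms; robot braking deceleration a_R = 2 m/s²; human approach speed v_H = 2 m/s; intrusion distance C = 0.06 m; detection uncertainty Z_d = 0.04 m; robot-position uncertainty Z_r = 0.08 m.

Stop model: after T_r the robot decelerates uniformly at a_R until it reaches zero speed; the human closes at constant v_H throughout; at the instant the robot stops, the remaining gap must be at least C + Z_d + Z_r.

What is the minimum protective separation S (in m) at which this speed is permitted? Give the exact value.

stop time T_s = (13/10)/2 = 0.6500 s
robot in T_r: 1.3000·0.1500 = 0.1950 m
braking distance = 1.3000²/(2·2.0000) = 0.4225 m
human closes 2.0000·0.8000 = 1.6000 m
residual clearance needed = 0.0600+0.0400+0.0800 = 0.1800 m
S_min ≈ 0.1950+0.4225+1.6000+0.1800  ⇒  S_min = 959/400 m

S_min = 959/400 m = 2.3975 m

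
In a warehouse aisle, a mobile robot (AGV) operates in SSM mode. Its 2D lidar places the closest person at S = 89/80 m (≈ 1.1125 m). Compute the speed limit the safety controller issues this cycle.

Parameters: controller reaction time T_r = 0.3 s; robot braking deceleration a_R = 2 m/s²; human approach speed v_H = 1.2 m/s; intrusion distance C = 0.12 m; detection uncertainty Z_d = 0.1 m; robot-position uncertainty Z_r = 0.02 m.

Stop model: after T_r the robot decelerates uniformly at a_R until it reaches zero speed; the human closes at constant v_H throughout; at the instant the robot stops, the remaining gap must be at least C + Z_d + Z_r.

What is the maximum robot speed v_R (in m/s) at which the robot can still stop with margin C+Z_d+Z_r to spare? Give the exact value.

collect terms ⇒ (1/4)·v_R² + (9/10)·v_R + (-41/80) = 0
  disc = (9/10)² − 4·(1/4)·(-41/80) = 529/400 ; √disc = 23/20
  v_R = (−(9/10) + 23/20) / (2·(1/4)) = 1/2 m/s
check:
stop time T_s = (1/2)/2 = 0.2500 s
robot in T_r: 0.5000·0.3000 = 0.1500 m
robot covers 0.5000·0.2500 − ½·2.0000·0.2500² = 0.0625 m while stopping
human over T_r+T_s: 1.2000·(0.3000+0.2500) = 0.6600 m
margins: 0.1200+0.1000+0.0200 = 0.2400 m
sum ≈ 0.1500+0.0625+0.6600+0.2400 ≈ 1.1125 m = S ✓

v_R_max = 1/2 m/s = 0.5000 m/s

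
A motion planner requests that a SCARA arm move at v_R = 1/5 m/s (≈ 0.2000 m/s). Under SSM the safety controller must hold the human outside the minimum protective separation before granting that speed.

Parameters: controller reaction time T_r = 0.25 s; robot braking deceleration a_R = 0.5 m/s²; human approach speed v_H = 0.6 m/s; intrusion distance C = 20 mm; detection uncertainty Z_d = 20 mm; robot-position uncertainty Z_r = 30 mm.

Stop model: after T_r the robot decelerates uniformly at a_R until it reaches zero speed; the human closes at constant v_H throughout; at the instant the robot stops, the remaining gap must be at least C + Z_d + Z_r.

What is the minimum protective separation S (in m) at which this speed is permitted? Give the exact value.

T_s = v_R/a_R = (1/5)/(1/2) = 0.4000 s
robot in T_r: 0.2000·0.2500 = 0.0500 m
robot covers 0.2000·0.4000 − ½·0.5000·0.4000² = 0.0400 m while stopping
person approaches 0.6000·(0.2500+0.4000) = 0.3900 m
C+Z_d+Z_r = 0.0200+0.0200+0.0300 = 0.0700 m
S_min ≈ 0.0500+0.0400+0.3900+0.0700  ⇒  S_min = 11/20 m

S_min = 11/20 m = 0.5500 m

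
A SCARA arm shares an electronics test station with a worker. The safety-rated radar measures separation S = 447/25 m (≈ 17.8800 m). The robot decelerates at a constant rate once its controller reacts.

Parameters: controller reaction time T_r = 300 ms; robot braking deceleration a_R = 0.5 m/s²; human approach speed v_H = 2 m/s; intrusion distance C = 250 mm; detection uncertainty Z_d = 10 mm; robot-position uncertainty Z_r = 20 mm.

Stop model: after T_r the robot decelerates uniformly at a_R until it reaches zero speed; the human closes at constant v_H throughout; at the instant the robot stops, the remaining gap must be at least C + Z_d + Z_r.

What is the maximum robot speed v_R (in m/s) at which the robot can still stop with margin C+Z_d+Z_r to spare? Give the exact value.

collect terms ⇒ (1)·v_R² + (43/10)·v_R + (-17) = 0
  disc = (43/10)² − 4·(1)·(-17) = 8649/100 ; √disc = 93/10
  v_R = (−(43/10) + 93/10) / (2·(1)) = 5/2 m/s
check:
T_s = v_R/a_R = (5/2)/(1/2) = 5.0000 s
reaction-phase robot travel = 2.5000·0.3000 = 0.7500 m
braking distance = 2.5000²/(2·0.5000) = 6.2500 m
human over T_r+T_s: 2.0000·(0.3000+5.0000) = 10.6000 m
residual clearance needed = 0.2500+0.0100+0.0200 = 0.2800 m
sum ≈ 0.7500+6.2500+10.6000+0.2800 ≈ 17.8800 m = S ✓

v_R_max = 5/2 m/s = 2.5000 m/s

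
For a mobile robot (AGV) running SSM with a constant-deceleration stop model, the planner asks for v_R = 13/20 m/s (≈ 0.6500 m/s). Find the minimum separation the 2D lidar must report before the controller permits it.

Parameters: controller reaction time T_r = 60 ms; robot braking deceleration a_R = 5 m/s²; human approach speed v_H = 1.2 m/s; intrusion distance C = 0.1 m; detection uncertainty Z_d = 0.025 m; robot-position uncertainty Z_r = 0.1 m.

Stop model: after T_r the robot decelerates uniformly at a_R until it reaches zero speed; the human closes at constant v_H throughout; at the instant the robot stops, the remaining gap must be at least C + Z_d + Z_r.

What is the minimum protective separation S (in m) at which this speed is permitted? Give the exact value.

S_min = 2137/4000 m = 0.5343 m

braking lasts T_s = (13/20)/5 = 0.1300 s
reaction-phase robot travel = 0.6500·0.0600 = 0.0390 m
robot covers 0.6500·0.1300 − ½·5.0000·0.1300² = 0.0423 m while stopping
human closes 1.2000·0.1900 = 0.2280 m
C+Z_d+Z_r = 0.1000+0.0250+0.1000 = 0.2250 m
S_min ≈ 0.0390+0.0423+0.2280+0.2250  ⇒  S_min = 2137/4000 m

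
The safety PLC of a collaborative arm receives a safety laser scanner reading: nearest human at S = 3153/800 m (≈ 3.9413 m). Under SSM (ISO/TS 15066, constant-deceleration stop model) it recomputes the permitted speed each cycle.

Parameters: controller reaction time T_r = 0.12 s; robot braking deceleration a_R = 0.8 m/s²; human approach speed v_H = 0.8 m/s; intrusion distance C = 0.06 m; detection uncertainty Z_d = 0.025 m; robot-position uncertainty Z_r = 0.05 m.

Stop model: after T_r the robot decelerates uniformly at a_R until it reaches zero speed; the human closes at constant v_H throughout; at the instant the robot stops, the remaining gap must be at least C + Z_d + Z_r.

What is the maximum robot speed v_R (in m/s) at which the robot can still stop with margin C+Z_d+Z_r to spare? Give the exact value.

at the boundary: (5/8)·v² + (28/25)·v + (-14841/4000) = 0
  disc = (28/25)² − 4·(5/8)·(-14841/4000) = 421201/40000 ; √disc = 649/200
  v_R = (−(28/25) + 649/200) / (2·(5/8)) = 17/10 m/s
check:
stop time T_s = (17/10)/(4/5) = 2.1250 s
robot covers v_R·T_r = 1.7000·0.1200 = 0.2040 m before braking
robot covers 1.7000·2.1250 − ½·0.8000·2.1250² = 1.8062 m while stopping
human over T_r+T_s: 0.8000·(0.1200+2.1250) = 1.7960 m
margins: 0.0600+0.0250+0.0500 = 0.1350 m
sum ≈ 0.2040+1.8062+1.7960+0.1350 ≈ 3.9413 m = S ✓

v_R_max = 17/10 m/s = 1.7000 m/s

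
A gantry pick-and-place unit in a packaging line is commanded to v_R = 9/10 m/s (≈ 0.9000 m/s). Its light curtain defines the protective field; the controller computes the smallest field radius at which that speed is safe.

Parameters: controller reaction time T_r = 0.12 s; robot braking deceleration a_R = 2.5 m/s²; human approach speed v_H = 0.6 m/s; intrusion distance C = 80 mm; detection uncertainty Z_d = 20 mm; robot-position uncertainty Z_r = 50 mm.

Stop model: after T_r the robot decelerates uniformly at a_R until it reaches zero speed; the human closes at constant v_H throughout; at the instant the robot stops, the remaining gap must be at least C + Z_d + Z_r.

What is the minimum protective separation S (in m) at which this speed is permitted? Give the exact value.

S_min = 177/250 m = 0.7080 m

T_s = v_R/a_R = (9/10)/(5/2) = 0.3600 s
reaction-phase robot travel = 0.9000·0.1200 = 0.1080 m
robot covers 0.9000·0.3600 − ½·2.5000·0.3600² = 0.1620 m while stopping
human over T_r+T_s: 0.6000·(0.1200+0.3600) = 0.2880 m
residual clearance needed = 0.0800+0.0200+0.0500 = 0.1500 m
S_min ≈ 0.1080+0.1620+0.2880+0.1500  ⇒  S_min = 177/250 m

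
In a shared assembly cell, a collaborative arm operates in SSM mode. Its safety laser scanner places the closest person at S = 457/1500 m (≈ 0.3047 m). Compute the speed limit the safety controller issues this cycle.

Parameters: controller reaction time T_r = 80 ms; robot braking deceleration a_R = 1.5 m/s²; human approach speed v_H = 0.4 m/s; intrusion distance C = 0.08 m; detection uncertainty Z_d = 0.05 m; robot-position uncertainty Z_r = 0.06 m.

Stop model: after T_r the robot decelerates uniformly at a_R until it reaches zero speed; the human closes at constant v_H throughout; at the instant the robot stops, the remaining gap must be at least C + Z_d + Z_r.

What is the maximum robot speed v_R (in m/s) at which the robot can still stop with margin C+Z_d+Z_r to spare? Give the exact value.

collect terms ⇒ (1/3)·v_R² + (26/75)·v_R + (-31/375) = 0
  disc = (26/75)² − 4·(1/3)·(-31/375) = 144/625 ; √disc = 12/25
  v_R = (−(26/75) + 12/25) / (2·(1/3)) = 1/5 m/s
check:
braking lasts T_s = (1/5)/(3/2) = 0.1333 s
robot covers v_R·T_r = 0.2000·0.0800 = 0.0160 m before braking
robot covers 0.2000·0.1333 − ½·1.5000·0.1333² = 0.0133 m while stopping
person approaches 0.4000·(0.0800+0.1333) = 0.0853 m
residual clearance needed = 0.0800+0.0500+0.0600 = 0.1900 m
sum ≈ 0.0160+0.0133+0.0853+0.1900 ≈ 0.3047 m = S ✓

v_R_max = 1/5 m/s = 0.2000 m/s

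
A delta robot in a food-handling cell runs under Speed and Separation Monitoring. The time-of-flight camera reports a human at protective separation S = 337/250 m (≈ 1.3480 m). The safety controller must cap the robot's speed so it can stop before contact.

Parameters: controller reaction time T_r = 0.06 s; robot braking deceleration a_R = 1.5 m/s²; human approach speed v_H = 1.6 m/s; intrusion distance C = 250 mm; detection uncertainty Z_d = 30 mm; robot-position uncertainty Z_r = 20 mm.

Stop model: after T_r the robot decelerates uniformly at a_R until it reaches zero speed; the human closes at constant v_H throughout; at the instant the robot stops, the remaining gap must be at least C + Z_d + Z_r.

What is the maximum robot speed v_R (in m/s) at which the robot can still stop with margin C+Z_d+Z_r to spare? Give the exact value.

v_R_max = 7/10 m/s = 0.7000 m/s

collect terms ⇒ (1/3)·v_R² + (169/150)·v_R + (-119/125) = 0
  disc = (169/150)² − 4·(1/3)·(-119/125) = 57121/22500 ; √disc = 239/150
  v_R = (−(169/150) + 239/150) / (2·(1/3)) = 7/10 m/s
check:
braking lasts T_s = (7/10)/(3/2) = 0.4667 s
robot in T_r: 0.7000·0.0600 = 0.0420 m
robot under decel: 0.7000²/(2·1.5000) = 0.1633 m
human over T_r+T_s: 1.6000·(0.0600+0.4667) = 0.8427 m
residual clearance needed = 0.2500+0.0300+0.0200 = 0.3000 m
sum ≈ 0.0420+0.1633+0.8427+0.3000 ≈ 1.3480 m = S ✓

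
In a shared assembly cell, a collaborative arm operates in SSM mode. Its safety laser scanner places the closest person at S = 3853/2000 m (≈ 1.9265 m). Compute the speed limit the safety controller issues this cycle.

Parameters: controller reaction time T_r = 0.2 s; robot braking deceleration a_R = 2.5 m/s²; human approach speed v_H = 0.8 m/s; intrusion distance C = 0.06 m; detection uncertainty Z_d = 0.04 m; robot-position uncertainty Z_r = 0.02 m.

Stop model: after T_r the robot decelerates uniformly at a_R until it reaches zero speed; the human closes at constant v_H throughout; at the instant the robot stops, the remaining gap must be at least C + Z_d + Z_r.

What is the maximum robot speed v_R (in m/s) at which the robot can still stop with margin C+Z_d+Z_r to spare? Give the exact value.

v_R_max = 37/20 m/s = 1.8500 m/s

collect terms ⇒ (1/5)·v_R² + (13/25)·v_R + (-3293/2000) = 0
  disc = (13/25)² − 4·(1/5)·(-3293/2000) = 3969/2500 ; √disc = 63/50
  v_R = (−(13/25) + 63/50) / (2·(1/5)) = 37/20 m/s
check:
braking lasts T_s = (37/20)/(5/2) = 0.7400 s
reaction-phase robot travel = 1.8500·0.2000 = 0.3700 m
robot under decel: 1.8500²/(2·2.5000) = 0.6845 m
human over T_r+T_s: 0.8000·(0.2000+0.7400) = 0.7520 m
residual clearance needed = 0.0600+0.0400+0.0200 = 0.1200 m
sum ≈ 0.3700+0.6845+0.7520+0.1200 ≈ 1.9265 m = S ✓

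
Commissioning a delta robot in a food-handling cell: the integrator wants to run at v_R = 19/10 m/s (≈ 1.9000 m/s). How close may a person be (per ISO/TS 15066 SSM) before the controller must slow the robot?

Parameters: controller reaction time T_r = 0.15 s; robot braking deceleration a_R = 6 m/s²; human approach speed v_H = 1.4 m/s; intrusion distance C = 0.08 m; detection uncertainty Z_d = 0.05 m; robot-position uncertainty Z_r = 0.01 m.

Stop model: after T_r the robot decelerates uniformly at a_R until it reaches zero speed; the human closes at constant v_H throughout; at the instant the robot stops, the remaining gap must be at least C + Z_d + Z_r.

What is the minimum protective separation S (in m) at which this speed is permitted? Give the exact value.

S_min = 331/240 m = 1.3792 m

T_s = v_R/a_R = (19/10)/6 = 0.3167 s
robot in T_r: 1.9000·0.1500 = 0.2850 m
robot under decel: 1.9000²/(2·6.0000) = 0.3008 m
human over T_r+T_s: 1.4000·(0.1500+0.3167) = 0.6533 m
C+Z_d+Z_r = 0.0800+0.0500+0.0100 = 0.1400 m
S_min ≈ 0.2850+0.3008+0.6533+0.1400  ⇒  S_min = 331/240 m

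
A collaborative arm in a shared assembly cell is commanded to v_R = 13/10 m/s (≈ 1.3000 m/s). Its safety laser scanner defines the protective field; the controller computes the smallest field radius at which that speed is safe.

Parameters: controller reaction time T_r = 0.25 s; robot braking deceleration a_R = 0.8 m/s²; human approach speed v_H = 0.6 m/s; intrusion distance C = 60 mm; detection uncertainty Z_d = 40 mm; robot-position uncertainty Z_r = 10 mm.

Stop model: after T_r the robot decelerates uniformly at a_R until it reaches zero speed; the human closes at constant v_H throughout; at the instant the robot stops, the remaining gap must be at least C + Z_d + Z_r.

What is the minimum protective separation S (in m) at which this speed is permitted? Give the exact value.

braking lasts T_s = (13/10)/(4/5) = 1.6250 s
reaction-phase robot travel = 1.3000·0.2500 = 0.3250 m
robot covers 1.3000·1.6250 − ½·0.8000·1.6250² = 1.0562 m while stopping
human closes 0.6000·1.8750 = 1.1250 m
residual clearance needed = 0.0600+0.0400+0.0100 = 0.1100 m
S_min ≈ 0.3250+1.0562+1.1250+0.1100  ⇒  S_min = 2093/800 m

S_min = 2093/800 m = 2.6162 m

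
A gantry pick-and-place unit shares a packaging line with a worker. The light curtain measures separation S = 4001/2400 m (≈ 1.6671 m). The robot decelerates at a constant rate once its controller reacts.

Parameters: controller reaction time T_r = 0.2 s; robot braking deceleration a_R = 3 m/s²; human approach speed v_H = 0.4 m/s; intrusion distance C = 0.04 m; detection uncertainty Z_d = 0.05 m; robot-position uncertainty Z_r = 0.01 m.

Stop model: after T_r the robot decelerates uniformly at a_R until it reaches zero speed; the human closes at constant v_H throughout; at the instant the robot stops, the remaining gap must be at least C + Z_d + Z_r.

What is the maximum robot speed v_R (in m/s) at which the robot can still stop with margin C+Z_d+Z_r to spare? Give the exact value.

at the boundary: (1/6)·v² + (1/3)·v + (-3569/2400) = 0
  disc = (1/3)² − 4·(1/6)·(-3569/2400) = 441/400 ; √disc = 21/20
  v_R = (−(1/3) + 21/20) / (2·(1/6)) = 43/20 m/s
check:
stop time T_s = (43/20)/3 = 0.7167 s
robot covers v_R·T_r = 2.1500·0.2000 = 0.4300 m before braking
braking distance = 2.1500²/(2·3.0000) = 0.7704 m
human over T_r+T_s: 0.4000·(0.2000+0.7167) = 0.3667 m
C+Z_d+Z_r = 0.0400+0.0500+0.0100 = 0.1000 m
sum ≈ 0.4300+0.7704+0.3667+0.1000 ≈ 1.6671 m = S ✓

v_R_max = 43/20 m/s = 2.1500 m/s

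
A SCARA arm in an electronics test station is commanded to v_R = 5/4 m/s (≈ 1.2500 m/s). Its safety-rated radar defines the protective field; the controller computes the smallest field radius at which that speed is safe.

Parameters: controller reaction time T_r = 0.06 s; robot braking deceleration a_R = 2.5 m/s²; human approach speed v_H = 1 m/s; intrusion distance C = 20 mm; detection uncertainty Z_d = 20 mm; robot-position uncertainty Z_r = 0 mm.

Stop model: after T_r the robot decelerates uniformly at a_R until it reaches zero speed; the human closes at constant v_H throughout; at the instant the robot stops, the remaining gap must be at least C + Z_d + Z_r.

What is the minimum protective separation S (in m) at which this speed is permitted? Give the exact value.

braking lasts T_s = (5/4)/(5/2) = 0.5000 s
reaction-phase robot travel = 1.2500·0.0600 = 0.0750 m
robot under decel: 1.2500²/(2·2.5000) = 0.3125 m
human over T_r+T_s: 1.0000·(0.0600+0.5000) = 0.5600 m
margins: 0.0200+0.0200+0.0000 = 0.0400 m
S_min ≈ 0.0750+0.3125+0.5600+0.0400  ⇒  S_min = 79/80 m

S_min = 79/80 m = 0.9875 m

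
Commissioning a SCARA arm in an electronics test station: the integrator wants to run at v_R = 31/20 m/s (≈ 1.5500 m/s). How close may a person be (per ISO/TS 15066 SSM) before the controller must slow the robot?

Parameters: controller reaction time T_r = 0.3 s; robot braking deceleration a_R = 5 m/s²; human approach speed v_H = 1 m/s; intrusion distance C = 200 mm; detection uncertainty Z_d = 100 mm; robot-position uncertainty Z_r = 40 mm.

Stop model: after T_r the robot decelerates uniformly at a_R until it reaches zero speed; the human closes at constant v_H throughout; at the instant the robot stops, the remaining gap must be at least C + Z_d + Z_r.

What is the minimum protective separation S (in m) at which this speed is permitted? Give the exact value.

S_min = 6621/4000 m = 1.6553 m

T_s = v_R/a_R = (31/20)/5 = 0.3100 s
robot covers v_R·T_r = 1.5500·0.3000 = 0.4650 m before braking
robot covers 1.5500·0.3100 − ½·5.0000·0.3100² = 0.2402 m while stopping
human over T_r+T_s: 1.0000·(0.3000+0.3100) = 0.6100 m
residual clearance needed = 0.2000+0.1000+0.0400 = 0.3400 m
S_min ≈ 0.4650+0.2402+0.6100+0.3400  ⇒  S_min = 6621/4000 m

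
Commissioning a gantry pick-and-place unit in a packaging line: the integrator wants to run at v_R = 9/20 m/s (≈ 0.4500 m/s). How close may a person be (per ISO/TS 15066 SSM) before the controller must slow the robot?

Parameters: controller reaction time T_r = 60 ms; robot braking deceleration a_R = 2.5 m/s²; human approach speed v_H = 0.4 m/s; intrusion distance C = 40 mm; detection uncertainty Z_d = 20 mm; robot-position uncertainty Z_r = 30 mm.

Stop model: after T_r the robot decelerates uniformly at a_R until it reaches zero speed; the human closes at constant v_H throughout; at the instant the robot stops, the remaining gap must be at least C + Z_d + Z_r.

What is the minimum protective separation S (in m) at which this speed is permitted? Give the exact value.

S_min = 507/2000 m = 0.2535 m

T_s = v_R/a_R = (9/20)/(5/2) = 0.1800 s
robot covers v_R·T_r = 0.4500·0.0600 = 0.0270 m before braking
robot under decel: 0.4500²/(2·2.5000) = 0.0405 m
person approaches 0.4000·(0.0600+0.1800) = 0.0960 m
C+Z_d+Z_r = 0.0400+0.0200+0.0300 = 0.0900 m
S_min ≈ 0.0270+0.0405+0.0960+0.0900  ⇒  S_min = 507/2000 m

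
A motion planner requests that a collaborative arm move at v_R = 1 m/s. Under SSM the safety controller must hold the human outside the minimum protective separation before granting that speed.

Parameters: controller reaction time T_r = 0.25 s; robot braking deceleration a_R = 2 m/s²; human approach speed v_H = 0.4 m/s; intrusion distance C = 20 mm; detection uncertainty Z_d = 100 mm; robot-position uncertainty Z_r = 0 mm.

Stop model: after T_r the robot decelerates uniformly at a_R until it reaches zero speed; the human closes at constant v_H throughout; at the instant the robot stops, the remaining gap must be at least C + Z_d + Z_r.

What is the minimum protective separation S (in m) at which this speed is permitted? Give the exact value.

stop time T_s = 1/2 = 0.5000 s
robot covers v_R·T_r = 1.0000·0.2500 = 0.2500 m before braking
robot covers 1.0000·0.5000 − ½·2.0000·0.5000² = 0.2500 m while stopping
human closes 0.4000·0.7500 = 0.3000 m
margins: 0.0200+0.1000+0.0000 = 0.1200 m
S_min ≈ 0.2500+0.2500+0.3000+0.1200  ⇒  S_min = 23/25 m

S_min = 23/25 m = 0.9200 m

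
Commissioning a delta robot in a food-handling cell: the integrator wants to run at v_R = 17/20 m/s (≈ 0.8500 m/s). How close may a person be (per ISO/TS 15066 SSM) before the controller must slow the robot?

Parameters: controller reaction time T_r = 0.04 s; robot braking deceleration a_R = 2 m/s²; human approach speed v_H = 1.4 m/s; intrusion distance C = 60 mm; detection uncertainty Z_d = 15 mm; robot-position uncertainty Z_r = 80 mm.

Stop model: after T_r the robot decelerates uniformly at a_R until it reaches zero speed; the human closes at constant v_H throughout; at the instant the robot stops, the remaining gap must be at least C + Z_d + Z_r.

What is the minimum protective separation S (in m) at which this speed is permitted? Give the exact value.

S_min = 1633/1600 m = 1.0206 m

T_s = v_R/a_R = (17/20)/2 = 0.4250 s
robot covers v_R·T_r = 0.8500·0.0400 = 0.0340 m before braking
robot under decel: 0.8500²/(2·2.0000) = 0.1806 m
human closes 1.4000·0.4650 = 0.6510 m
residual clearance needed = 0.0600+0.0150+0.0800 = 0.1550 m
S_min ≈ 0.0340+0.1806+0.6510+0.1550  ⇒  S_min = 1633/1600 m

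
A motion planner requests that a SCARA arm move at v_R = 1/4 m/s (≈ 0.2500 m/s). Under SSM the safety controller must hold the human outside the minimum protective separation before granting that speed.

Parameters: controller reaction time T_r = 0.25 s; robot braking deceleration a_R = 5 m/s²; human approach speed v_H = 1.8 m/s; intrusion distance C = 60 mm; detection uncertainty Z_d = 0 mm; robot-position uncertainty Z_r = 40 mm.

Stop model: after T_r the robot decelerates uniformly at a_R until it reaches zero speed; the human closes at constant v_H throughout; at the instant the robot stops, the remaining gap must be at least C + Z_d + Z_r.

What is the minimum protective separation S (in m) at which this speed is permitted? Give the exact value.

braking lasts T_s = (1/4)/5 = 0.0500 s
reaction-phase robot travel = 0.2500·0.2500 = 0.0625 m
robot under decel: 0.2500²/(2·5.0000) = 0.0063 m
person approaches 1.8000·(0.2500+0.0500) = 0.5400 m
residual clearance needed = 0.0600+0.0000+0.0400 = 0.1000 m
S_min ≈ 0.0625+0.0063+0.5400+0.1000  ⇒  S_min = 567/800 m

S_min = 567/800 m = 0.7087 m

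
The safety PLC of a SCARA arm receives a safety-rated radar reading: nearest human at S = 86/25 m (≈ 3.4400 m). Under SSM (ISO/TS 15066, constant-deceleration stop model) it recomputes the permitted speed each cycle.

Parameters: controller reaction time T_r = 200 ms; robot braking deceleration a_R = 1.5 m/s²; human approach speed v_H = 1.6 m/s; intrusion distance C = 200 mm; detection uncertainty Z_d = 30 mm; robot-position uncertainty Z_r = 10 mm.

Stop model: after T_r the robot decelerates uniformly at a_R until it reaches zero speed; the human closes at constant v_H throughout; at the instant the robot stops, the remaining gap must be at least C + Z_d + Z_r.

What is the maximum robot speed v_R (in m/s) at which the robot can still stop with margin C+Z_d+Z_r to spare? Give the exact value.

at the boundary: (1/3)·v² + (19/15)·v + (-72/25) = 0
  disc = (19/15)² − 4·(1/3)·(-72/25) = 49/9 ; √disc = 7/3
  v_R = (−(19/15) + 7/3) / (2·(1/3)) = 8/5 m/s
check:
braking lasts T_s = (8/5)/(3/2) = 1.0667 s
robot in T_r: 1.6000·0.2000 = 0.3200 m
braking distance = 1.6000²/(2·1.5000) = 0.8533 m
human over T_r+T_s: 1.6000·(0.2000+1.0667) = 2.0267 m
margins: 0.2000+0.0300+0.0100 = 0.2400 m
sum ≈ 0.3200+0.8533+2.0267+0.2400 ≈ 3.4400 m = S ✓

v_R_max = 8/5 m/s = 1.6000 m/s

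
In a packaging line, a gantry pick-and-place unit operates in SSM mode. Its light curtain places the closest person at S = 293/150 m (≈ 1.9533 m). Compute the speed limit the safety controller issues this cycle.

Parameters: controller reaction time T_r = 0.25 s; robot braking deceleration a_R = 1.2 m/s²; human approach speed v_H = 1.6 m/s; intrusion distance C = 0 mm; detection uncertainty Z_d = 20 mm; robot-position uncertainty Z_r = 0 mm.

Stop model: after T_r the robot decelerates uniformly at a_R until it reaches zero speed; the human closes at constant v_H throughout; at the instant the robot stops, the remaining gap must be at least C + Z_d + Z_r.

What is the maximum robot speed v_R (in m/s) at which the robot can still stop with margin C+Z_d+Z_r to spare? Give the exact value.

quadratic (5/12)·v² + (19/12)·v + (-23/15) = 0
  disc = (19/12)² − 4·(5/12)·(-23/15) = 81/16 ; √disc = 9/4
  v_R = (−(19/12) + 9/4) / (2·(5/12)) = 4/5 m/s
check:
braking lasts T_s = (4/5)/(6/5) = 0.6667 s
robot in T_r: 0.8000·0.2500 = 0.2000 m
robot under decel: 0.8000²/(2·1.2000) = 0.2667 m
person approaches 1.6000·(0.2500+0.6667) = 1.4667 m
C+Z_d+Z_r = 0.0000+0.0200+0.0000 = 0.0200 m
sum ≈ 0.2000+0.2667+1.4667+0.0200 ≈ 1.9533 m = S ✓

v_R_max = 4/5 m/s = 0.8000 m/s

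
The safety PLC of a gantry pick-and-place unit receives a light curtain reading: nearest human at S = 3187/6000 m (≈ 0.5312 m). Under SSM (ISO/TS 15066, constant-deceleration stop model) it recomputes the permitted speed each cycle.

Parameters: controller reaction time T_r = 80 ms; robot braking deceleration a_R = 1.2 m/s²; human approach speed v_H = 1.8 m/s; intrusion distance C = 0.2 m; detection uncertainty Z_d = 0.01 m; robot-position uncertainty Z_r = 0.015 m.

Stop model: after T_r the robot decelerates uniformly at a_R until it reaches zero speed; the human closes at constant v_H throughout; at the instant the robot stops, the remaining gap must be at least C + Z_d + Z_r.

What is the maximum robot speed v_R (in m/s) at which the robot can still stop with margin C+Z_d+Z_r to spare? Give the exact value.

at the boundary: (5/12)·v² + (79/50)·v + (-973/6000) = 0
  disc = (79/50)² − 4·(5/12)·(-973/6000) = 249001/90000 ; √disc = 499/300
  v_R = (−(79/50) + 499/300) / (2·(5/12)) = 1/10 m/s
check:
stop time T_s = (1/10)/(6/5) = 0.0833 s
robot in T_r: 0.1000·0.0800 = 0.0080 m
robot covers 0.1000·0.0833 − ½·1.2000·0.0833² = 0.0042 m while stopping
human over T_r+T_s: 1.8000·(0.0800+0.0833) = 0.2940 m
margins: 0.2000+0.0100+0.0150 = 0.2250 m
sum ≈ 0.0080+0.0042+0.2940+0.2250 ≈ 0.5312 m = S ✓

v_R_max = 1/10 m/s = 0.1000 m/s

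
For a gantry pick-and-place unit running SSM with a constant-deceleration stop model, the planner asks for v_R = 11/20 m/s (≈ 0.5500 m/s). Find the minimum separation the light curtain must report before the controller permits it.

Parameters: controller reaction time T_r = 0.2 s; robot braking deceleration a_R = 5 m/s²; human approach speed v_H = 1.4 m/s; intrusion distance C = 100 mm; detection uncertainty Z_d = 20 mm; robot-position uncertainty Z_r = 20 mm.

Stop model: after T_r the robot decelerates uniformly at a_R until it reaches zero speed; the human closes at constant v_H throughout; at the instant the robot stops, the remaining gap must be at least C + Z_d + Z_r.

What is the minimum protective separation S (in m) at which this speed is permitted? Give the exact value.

stop time T_s = (11/20)/5 = 0.1100 s
reaction-phase robot travel = 0.5500·0.2000 = 0.1100 m
robot under decel: 0.5500²/(2·5.0000) = 0.0302 m
human over T_r+T_s: 1.4000·(0.2000+0.1100) = 0.4340 m
margins: 0.1000+0.0200+0.0200 = 0.1400 m
S_min ≈ 0.1100+0.0302+0.4340+0.1400  ⇒  S_min = 2857/4000 m

S_min = 2857/4000 m = 0.7143 m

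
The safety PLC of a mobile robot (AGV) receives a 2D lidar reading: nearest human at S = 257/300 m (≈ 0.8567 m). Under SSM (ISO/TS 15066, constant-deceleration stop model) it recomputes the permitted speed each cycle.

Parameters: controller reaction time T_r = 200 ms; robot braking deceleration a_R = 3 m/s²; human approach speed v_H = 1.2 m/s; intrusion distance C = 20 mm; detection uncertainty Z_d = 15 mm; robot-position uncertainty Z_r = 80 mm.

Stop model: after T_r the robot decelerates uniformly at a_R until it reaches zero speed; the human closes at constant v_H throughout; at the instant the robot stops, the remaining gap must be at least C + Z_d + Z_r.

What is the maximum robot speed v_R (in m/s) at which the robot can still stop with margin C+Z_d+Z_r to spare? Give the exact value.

v_R_max = 7/10 m/s = 0.7000 m/s

quadratic (1/6)·v² + (3/5)·v + (-301/600) = 0
  disc = (3/5)² − 4·(1/6)·(-301/600) = 25/36 ; √disc = 5/6
  v_R = (−(3/5) + 5/6) / (2·(1/6)) = 7/10 m/s
check:
braking lasts T_s = (7/10)/3 = 0.2333 s
reaction-phase robot travel = 0.7000·0.2000 = 0.1400 m
robot covers 0.7000·0.2333 − ½·3.0000·0.2333² = 0.0817 m while stopping
person approaches 1.2000·(0.2000+0.2333) = 0.5200 m
C+Z_d+Z_r = 0.0200+0.0150+0.0800 = 0.1150 m
sum ≈ 0.1400+0.0817+0.5200+0.1150 ≈ 0.8567 m = S ✓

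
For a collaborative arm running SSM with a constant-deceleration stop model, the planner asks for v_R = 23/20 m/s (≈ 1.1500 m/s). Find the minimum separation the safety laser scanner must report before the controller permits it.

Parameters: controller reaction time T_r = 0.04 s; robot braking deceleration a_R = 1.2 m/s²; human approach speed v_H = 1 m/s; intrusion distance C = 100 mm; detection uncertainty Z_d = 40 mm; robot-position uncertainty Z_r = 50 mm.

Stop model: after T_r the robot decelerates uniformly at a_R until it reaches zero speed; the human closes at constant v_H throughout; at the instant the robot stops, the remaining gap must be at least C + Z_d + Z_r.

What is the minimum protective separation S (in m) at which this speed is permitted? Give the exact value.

S_min = 14283/8000 m = 1.7854 m

braking lasts T_s = (23/20)/(6/5) = 0.9583 s
robot covers v_R·T_r = 1.1500·0.0400 = 0.0460 m before braking
robot under decel: 1.1500²/(2·1.2000) = 0.5510 m
person approaches 1.0000·(0.0400+0.9583) = 0.9983 m
margins: 0.1000+0.0400+0.0500 = 0.1900 m
S_min ≈ 0.0460+0.5510+0.9983+0.1900  ⇒  S_min = 14283/8000 m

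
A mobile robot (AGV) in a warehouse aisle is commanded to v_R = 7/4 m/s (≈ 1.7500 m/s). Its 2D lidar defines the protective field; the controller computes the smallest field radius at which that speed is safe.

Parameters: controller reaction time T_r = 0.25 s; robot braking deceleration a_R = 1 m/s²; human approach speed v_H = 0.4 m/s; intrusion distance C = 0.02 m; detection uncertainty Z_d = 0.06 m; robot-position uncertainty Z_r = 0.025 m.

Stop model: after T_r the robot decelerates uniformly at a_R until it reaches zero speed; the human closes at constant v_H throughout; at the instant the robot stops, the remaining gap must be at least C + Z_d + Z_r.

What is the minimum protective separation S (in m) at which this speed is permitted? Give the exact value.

S_min = 2299/800 m = 2.8737 m

stop time T_s = (7/4)/1 = 1.7500 s
reaction-phase robot travel = 1.7500·0.2500 = 0.4375 m
braking distance = 1.7500²/(2·1.0000) = 1.5312 m
person approaches 0.4000·(0.2500+1.7500) = 0.8000 m
residual clearance needed = 0.0200+0.0600+0.0250 = 0.1050 m
S_min ≈ 0.4375+1.5312+0.8000+0.1050  ⇒  S_min = 2299/800 m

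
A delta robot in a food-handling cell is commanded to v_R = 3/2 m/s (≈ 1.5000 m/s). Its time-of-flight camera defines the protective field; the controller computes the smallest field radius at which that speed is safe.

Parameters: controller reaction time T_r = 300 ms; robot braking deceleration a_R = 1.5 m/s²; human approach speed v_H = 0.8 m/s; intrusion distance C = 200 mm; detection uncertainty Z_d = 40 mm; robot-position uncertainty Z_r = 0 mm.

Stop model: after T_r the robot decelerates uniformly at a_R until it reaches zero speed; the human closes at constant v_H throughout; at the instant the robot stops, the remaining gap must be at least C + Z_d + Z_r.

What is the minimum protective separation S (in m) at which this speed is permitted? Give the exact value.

S_min = 62/25 m = 2.4800 m

braking lasts T_s = (3/2)/(3/2) = 1.0000 s
robot covers v_R·T_r = 1.5000·0.3000 = 0.4500 m before braking
robot covers 1.5000·1.0000 − ½·1.5000·1.0000² = 0.7500 m while stopping
human over T_r+T_s: 0.8000·(0.3000+1.0000) = 1.0400 m
margins: 0.2000+0.0400+0.0000 = 0.2400 m
S_min ≈ 0.4500+0.7500+1.0400+0.2400  ⇒  S_min = 62/25 m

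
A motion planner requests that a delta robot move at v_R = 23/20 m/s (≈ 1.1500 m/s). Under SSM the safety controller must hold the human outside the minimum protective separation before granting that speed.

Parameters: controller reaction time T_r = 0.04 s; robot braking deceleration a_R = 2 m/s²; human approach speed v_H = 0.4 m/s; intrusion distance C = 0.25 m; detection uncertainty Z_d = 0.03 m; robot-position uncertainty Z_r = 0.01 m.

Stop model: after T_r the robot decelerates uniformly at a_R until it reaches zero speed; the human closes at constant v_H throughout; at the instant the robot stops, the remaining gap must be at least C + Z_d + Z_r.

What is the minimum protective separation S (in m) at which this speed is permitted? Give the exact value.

T_s = v_R/a_R = (23/20)/2 = 0.5750 s
robot covers v_R·T_r = 1.1500·0.0400 = 0.0460 m before braking
braking distance = 1.1500²/(2·2.0000) = 0.3306 m
human closes 0.4000·0.6150 = 0.2460 m
residual clearance needed = 0.2500+0.0300+0.0100 = 0.2900 m
S_min ≈ 0.0460+0.3306+0.2460+0.2900  ⇒  S_min = 7301/8000 m

S_min = 7301/8000 m = 0.9126 m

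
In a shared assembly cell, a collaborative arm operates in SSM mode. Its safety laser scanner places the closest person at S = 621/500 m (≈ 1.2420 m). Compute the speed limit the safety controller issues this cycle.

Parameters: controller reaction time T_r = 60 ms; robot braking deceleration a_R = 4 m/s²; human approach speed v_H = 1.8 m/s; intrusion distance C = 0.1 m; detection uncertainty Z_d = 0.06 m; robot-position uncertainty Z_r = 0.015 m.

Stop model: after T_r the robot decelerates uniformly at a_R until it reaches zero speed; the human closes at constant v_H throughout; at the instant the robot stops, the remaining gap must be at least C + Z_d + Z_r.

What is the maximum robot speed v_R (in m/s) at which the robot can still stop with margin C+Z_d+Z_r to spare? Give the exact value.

v_R_max = 7/5 m/s = 1.4000 m/s

quadratic (1/8)·v² + (51/100)·v + (-959/1000) = 0
  disc = (51/100)² − 4·(1/8)·(-959/1000) = 1849/2500 ; √disc = 43/50
  v_R = (−(51/100) + 43/50) / (2·(1/8)) = 7/5 m/s
check:
T_s = v_R/a_R = (7/5)/4 = 0.3500 s
robot in T_r: 1.4000·0.0600 = 0.0840 m
braking distance = 1.4000²/(2·4.0000) = 0.2450 m
human closes 1.8000·0.4100 = 0.7380 m
C+Z_d+Z_r = 0.1000+0.0600+0.0150 = 0.1750 m
sum ≈ 0.0840+0.2450+0.7380+0.1750 ≈ 1.2420 m = S ✓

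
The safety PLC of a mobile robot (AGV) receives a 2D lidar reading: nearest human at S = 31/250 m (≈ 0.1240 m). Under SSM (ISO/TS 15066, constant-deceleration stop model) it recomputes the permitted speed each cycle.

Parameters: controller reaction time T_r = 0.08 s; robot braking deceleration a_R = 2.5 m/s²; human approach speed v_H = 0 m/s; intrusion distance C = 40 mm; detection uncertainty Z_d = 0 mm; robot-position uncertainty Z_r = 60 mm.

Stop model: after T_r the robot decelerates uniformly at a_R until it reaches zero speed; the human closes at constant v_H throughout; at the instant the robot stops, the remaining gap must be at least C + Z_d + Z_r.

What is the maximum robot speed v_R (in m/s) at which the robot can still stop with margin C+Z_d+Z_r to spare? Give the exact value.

collect terms ⇒ (1/5)·v_R² + (2/25)·v_R + (-3/125) = 0
  disc = (2/25)² − 4·(1/5)·(-3/125) = 16/625 ; √disc = 4/25
  v_R = (−(2/25) + 4/25) / (2·(1/5)) = 1/5 m/s
check:
T_s = v_R/a_R = (1/5)/(5/2) = 0.0800 s
robot covers v_R·T_r = 0.2000·0.0800 = 0.0160 m before braking
braking distance = 0.2000²/(2·2.5000) = 0.0080 m
human over T_r+T_s: 0.0000·(0.0800+0.0800) = 0.0000 m
C+Z_d+Z_r = 0.0400+0.0000+0.0600 = 0.1000 m
sum ≈ 0.0160+0.0080+0.0000+0.1000 ≈ 0.1240 m = S ✓

v_R_max = 1/5 m/s = 0.2000 m/s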